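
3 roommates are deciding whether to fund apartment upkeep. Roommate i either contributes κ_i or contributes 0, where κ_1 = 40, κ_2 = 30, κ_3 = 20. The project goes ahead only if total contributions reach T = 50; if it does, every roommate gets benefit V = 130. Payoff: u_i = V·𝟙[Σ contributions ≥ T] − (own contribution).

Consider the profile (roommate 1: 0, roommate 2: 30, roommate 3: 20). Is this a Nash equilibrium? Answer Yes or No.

Yes

Total = 50 ≥ 50: provided.
Roommate 1 (pledges 0, payoff 130): pledging 40 → total 90, payoff 90. No gain.
Roommate 2 (pledges 30, payoff 100): dropping to 0 → total 20, payoff 0. No gain.
Roommate 3 (pledges 20, payoff 110): dropping to 0 → total 30, payoff 0. No gain.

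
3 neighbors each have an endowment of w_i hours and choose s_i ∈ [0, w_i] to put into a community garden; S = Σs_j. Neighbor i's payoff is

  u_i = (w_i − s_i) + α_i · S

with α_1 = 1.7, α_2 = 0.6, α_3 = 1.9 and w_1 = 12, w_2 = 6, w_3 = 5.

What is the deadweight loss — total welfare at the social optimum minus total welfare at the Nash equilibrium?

∂u_i/∂s_i = α_i − 1, so neighbor i contributes w_i if α_i > 1, else 0.
α_i > 1 for i ∈ {1, 3}; NE contributions (12, 0, 5), S = 17.
W^NE = Σw_i − S^NE + (Σα_i)·S^NE = 23 + 3.2·17 = 77.4.
Planner: ∂(Σu_j)/∂s_i = Σα_j − 1 = 3.2 > 0, so everyone contributes w_i; S^SO = 23, W^SO = 23 + 3.2·23 = 96.6.
Deadweight loss = 19.2.

19.2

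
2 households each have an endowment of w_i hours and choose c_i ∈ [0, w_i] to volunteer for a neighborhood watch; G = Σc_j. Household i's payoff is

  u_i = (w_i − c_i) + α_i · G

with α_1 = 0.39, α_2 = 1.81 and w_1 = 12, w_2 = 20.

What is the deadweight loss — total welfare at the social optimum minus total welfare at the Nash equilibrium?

∂u_i/∂c_i = α_i − 1, so household i contributes w_i if α_i > 1, else 0.
α_i > 1 for i ∈ {2}; NE contributions (0, 20), G = 20.
W^NE = Σw_i − G^NE + (Σα_i)·G^NE = 32 + 1.2·20 = 56.
Planner: ∂(Σu_j)/∂c_i = Σα_j − 1 = 1.2 > 0, so everyone contributes w_i; G^SO = 32, W^SO = 32 + 1.2·32 = 70.4.
Deadweight loss = 14.4.

14.4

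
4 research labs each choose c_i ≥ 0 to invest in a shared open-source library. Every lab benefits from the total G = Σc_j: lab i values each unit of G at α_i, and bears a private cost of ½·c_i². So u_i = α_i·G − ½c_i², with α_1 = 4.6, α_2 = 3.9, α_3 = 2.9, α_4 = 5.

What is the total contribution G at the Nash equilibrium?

16.4

Lab i's FOC: ∂u_i/∂c_i = α_i − c_i = 0, so c_i* = α_i.
NE contributions = (4.6, 3.9, 2.9, 5); G = 16.4.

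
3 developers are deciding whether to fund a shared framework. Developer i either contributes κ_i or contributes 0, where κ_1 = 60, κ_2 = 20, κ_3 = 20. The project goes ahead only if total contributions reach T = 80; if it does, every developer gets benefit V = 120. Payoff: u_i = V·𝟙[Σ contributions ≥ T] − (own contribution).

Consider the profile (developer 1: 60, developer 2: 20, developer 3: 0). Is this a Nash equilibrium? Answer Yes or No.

Total = 80 ≥ 80: provided.
Developer 1 (pledges 60, payoff 60): dropping to 0 → total 20, payoff 0. No gain.
Developer 2 (pledges 20, payoff 100): dropping to 0 → total 60, payoff 0. No gain.
Developer 3 (pledges 0, payoff 120): pledging 20 → total 100, payoff 100. No gain.

Yes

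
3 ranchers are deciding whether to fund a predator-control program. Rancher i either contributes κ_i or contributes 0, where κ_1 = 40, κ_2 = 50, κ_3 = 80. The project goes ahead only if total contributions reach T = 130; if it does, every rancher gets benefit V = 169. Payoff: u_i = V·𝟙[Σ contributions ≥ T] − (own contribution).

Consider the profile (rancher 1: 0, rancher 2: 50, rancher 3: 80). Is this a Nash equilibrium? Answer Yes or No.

Yes

Total = 130 ≥ 130: provided.
Rancher 1 (pledges 0, payoff 169): pledging 40 → total 170, payoff 129. No gain.
Rancher 2 (pledges 50, payoff 119): dropping to 0 → total 80, payoff 0. No gain.
Rancher 3 (pledges 80, payoff 89): dropping to 0 → total 50, payoff 0. No gain.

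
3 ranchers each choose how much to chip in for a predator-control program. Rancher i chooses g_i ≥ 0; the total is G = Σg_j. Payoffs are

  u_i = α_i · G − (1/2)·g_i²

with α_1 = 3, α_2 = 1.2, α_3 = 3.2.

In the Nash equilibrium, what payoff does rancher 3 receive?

Rancher i's FOC: ∂u_i/∂g_i = α_i − g_i = 0, so g_i* = α_i.
NE contributions = (3, 1.2, 3.2); G = 7.4.
u_3 = α_3·G − ½·(g_3)² = 3.2·7.4 − ½·3.2² = 18.56.

18.56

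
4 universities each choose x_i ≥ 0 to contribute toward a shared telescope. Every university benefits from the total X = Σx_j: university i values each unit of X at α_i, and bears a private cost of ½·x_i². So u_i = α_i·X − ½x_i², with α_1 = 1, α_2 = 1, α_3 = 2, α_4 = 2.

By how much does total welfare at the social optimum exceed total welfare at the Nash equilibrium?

University i's FOC: ∂u_i/∂x_i = α_i − x_i = 0, so x_i* = α_i.
NE contributions = (1, 1, 2, 2); X = 6.
W^NE = (Σα)·X − ½Σα_i² = 6² − ½·10 = 31.
Planner sets x_i = Σα_j = 6 for every i, so X^SO = 4·6 = 24.
W^SO = (Σα)·X^SO − ½·4·(Σα)² = (4/2)·6² = 72.
Deadweight loss = W^SO − W^NE = 41.

41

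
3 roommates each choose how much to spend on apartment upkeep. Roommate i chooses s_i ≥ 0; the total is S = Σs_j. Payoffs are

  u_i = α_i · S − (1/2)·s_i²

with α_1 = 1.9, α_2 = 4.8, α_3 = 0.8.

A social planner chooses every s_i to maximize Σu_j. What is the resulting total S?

Planner FOC: ∂(Σu_j)/∂s_i = (Σα_j) − s_i = 0, so s_i^SO = Σα_j = 7.5 for every i; S^SO = 22.5.

22.5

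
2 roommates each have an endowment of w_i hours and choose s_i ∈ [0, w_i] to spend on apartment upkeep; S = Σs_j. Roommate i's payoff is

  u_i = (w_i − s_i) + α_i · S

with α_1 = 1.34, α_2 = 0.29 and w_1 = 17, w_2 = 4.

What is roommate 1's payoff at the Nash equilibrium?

22.78

∂u_i/∂s_i = α_i − 1, so roommate i contributes w_i if α_i > 1, else 0.
α_i > 1 for i ∈ {1}; NE contributions (17, 0), S = 17.
u_1 = (17 − 17) + 1.34·17 = 22.78.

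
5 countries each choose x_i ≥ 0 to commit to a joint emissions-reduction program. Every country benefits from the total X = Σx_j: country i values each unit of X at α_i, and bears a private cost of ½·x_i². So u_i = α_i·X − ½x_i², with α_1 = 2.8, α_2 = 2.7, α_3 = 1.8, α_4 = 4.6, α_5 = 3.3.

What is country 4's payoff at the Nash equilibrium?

59.34

Country i's FOC: ∂u_i/∂x_i = α_i − x_i = 0, so x_i* = α_i.
NE contributions = (2.8, 2.7, 1.8, 4.6, 3.3); X = 15.2.
u_4 = α_4·X − ½·(x_4)² = 4.6·15.2 − ½·4.6² = 59.34.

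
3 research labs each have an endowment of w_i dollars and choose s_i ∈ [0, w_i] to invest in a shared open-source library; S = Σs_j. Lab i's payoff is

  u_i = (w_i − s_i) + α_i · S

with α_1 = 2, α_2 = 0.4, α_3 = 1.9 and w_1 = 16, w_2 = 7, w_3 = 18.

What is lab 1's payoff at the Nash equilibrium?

∂u_i/∂s_i = α_i − 1, so lab i contributes w_i if α_i > 1, else 0.
α_i > 1 for i ∈ {1, 3}; NE contributions (16, 0, 18), S = 34.
u_1 = (16 − 16) + 2·34 = 68.

68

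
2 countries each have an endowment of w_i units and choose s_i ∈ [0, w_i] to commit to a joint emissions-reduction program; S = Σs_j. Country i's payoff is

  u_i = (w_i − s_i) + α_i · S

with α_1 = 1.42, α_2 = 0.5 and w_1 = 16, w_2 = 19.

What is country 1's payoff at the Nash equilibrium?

∂u_i/∂s_i = α_i − 1, so country i contributes w_i if α_i > 1, else 0.
α_i > 1 for i ∈ {1}; NE contributions (16, 0), S = 16.
u_1 = (16 − 16) + 1.42·16 = 22.72.

22.72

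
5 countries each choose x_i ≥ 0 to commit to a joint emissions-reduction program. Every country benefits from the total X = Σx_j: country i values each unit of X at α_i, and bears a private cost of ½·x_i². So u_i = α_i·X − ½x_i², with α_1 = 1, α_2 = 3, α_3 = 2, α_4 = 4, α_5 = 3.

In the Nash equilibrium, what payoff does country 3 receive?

Country i's FOC: ∂u_i/∂x_i = α_i − x_i = 0, so x_i* = α_i.
NE contributions = (1, 3, 2, 4, 3); X = 13.
u_3 = α_3·X − ½·(x_3)² = 2·13 − ½·2² = 24.

24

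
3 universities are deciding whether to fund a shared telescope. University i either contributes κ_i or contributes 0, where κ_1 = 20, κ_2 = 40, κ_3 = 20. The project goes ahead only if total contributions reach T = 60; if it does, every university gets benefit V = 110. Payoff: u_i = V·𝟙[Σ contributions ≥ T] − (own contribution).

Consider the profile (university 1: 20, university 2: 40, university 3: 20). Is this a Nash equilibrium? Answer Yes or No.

Total = 80 ≥ 60: provided.
University 1 (pledges 20, payoff 90): dropping to 0 → total 60, payoff 110. Profitable deviation.

No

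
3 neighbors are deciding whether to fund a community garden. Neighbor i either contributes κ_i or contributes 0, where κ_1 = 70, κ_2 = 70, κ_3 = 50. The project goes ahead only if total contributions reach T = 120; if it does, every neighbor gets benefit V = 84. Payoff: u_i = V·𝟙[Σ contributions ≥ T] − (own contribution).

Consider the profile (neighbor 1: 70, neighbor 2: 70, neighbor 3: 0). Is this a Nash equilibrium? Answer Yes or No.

Total = 140 ≥ 120: provided.
Neighbor 1 (pledges 70, payoff 14): dropping to 0 → total 70, payoff 0. No gain.
Neighbor 2 (pledges 70, payoff 14): dropping to 0 → total 70, payoff 0. No gain.
Neighbor 3 (pledges 0, payoff 84): pledging 50 → total 190, payoff 34. No gain.

Yes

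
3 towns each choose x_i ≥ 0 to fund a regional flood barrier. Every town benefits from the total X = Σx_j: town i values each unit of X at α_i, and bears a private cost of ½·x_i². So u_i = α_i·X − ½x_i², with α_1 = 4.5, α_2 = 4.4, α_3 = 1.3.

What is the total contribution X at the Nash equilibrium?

10.2

Town i's FOC: ∂u_i/∂x_i = α_i − x_i = 0, so x_i* = α_i.
NE contributions = (4.5, 4.4, 1.3); X = 10.2.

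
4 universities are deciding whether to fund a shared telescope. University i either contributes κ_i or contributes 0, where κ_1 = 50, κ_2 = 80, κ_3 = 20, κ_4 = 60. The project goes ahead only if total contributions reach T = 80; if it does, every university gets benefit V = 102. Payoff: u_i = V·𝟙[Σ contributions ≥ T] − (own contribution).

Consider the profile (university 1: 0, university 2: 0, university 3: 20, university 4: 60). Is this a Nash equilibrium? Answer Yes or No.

Total = 80 ≥ 80: provided.
University 1 (pledges 0, payoff 102): pledging 50 → total 130, payoff 52. No gain.
University 2 (pledges 0, payoff 102): pledging 80 → total 160, payoff 22. No gain.
University 3 (pledges 20, payoff 82): dropping to 0 → total 60, payoff 0. No gain.
University 4 (pledges 60, payoff 42): dropping to 0 → total 20, payoff 0. No gain.

Yes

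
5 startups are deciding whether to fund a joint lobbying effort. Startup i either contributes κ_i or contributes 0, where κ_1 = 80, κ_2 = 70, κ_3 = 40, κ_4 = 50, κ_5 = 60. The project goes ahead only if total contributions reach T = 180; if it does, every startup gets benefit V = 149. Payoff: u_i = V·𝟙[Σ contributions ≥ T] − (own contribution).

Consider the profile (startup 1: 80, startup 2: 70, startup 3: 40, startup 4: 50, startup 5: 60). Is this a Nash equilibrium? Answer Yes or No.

No

Total = 300 ≥ 180: provided.
Startup 1 (pledges 80, payoff 69): dropping to 0 → total 220, payoff 149. Profitable deviation.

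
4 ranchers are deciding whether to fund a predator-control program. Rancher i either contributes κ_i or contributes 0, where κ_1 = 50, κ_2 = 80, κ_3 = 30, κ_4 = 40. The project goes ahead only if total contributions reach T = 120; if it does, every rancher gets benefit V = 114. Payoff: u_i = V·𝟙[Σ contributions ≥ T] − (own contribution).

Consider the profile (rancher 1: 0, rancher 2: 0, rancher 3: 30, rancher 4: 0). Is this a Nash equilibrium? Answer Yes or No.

Total = 30 < 120: not provided.
Rancher 1 (pledges 0, payoff 0): pledging 50 → total 80, payoff -50. No gain.
Rancher 2 (pledges 0, payoff 0): pledging 80 → total 110, payoff -80. No gain.
Rancher 3 (pledges 30, payoff -30): dropping to 0 → total 0, payoff 0. Profitable deviation.

No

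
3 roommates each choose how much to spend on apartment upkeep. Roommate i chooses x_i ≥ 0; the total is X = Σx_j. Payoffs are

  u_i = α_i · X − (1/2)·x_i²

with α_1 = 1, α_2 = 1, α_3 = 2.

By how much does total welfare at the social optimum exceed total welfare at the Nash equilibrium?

11

Roommate i's FOC: ∂u_i/∂x_i = α_i − x_i = 0, so x_i* = α_i.
NE contributions = (1, 1, 2); X = 4.
W^NE = (Σα)·X − ½Σα_i² = 4² − ½·6 = 13.
Planner sets x_i = Σα_j = 4 for every i, so X^SO = 3·4 = 12.
W^SO = (Σα)·X^SO − ½·3·(Σα)² = (3/2)·4² = 24.
Deadweight loss = W^SO − W^NE = 11.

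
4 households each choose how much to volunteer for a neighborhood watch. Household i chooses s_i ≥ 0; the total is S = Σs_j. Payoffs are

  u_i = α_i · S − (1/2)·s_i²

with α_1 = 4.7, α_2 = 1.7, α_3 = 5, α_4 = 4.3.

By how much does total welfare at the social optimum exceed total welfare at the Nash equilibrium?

Household i's FOC: ∂u_i/∂s_i = α_i − s_i = 0, so s_i* = α_i.
NE contributions = (4.7, 1.7, 5, 4.3); S = 15.7.
W^NE = (Σα)·S − ½Σα_i² = 15.7² − ½·68.47 = 212.255.
Planner sets s_i = Σα_j = 15.7 for every i, so S^SO = 4·15.7 = 62.8.
W^SO = (Σα)·S^SO − ½·4·(Σα)² = (4/2)·15.7² = 492.98.
Deadweight loss = W^SO − W^NE = 280.725.

280.725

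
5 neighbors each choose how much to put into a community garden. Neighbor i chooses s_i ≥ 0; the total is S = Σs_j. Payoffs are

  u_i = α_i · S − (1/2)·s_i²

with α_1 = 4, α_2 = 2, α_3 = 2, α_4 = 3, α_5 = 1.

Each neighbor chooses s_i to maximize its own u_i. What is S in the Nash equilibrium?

Neighbor i's FOC: ∂u_i/∂s_i = α_i − s_i = 0, so s_i* = α_i.
NE contributions = (4, 2, 2, 3, 1); S = 12.

12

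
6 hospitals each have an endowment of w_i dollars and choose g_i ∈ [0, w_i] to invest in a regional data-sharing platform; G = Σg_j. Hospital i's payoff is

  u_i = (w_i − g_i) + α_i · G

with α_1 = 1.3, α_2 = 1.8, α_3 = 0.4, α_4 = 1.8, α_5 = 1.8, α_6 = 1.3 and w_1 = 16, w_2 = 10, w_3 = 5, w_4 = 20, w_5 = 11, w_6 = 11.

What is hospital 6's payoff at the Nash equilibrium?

88.4

∂u_i/∂g_i = α_i − 1, so hospital i contributes w_i if α_i > 1, else 0.
α_i > 1 for i ∈ {1, 2, 4, 5, 6}; NE contributions (16, 10, 0, 20, 11, 11), G = 68.
u_6 = (11 − 11) + 1.3·68 = 88.4.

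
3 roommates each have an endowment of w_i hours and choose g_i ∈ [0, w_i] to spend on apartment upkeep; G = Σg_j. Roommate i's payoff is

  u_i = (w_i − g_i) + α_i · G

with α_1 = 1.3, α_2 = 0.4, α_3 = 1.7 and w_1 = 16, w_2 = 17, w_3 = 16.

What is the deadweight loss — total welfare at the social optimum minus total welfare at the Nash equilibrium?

40.8

∂u_i/∂g_i = α_i − 1, so roommate i contributes w_i if α_i > 1, else 0.
α_i > 1 for i ∈ {1, 3}; NE contributions (16, 0, 16), G = 32.
W^NE = Σw_i − G^NE + (Σα_i)·G^NE = 49 + 2.4·32 = 125.8.
Planner: ∂(Σu_j)/∂g_i = Σα_j − 1 = 2.4 > 0, so everyone contributes w_i; G^SO = 49, W^SO = 49 + 2.4·49 = 166.6.
Deadweight loss = 40.8.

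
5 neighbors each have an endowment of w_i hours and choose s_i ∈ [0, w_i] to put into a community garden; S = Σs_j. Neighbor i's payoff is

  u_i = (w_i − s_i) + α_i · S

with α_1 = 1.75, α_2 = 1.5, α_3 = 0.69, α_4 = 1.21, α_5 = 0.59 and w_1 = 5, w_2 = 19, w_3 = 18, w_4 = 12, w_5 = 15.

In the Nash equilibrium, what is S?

36

∂u_i/∂s_i = α_i − 1, so neighbor i contributes w_i if α_i > 1, else 0.
α_i > 1 for i ∈ {1, 2, 4}; NE contributions (5, 19, 0, 12, 0), S = 36.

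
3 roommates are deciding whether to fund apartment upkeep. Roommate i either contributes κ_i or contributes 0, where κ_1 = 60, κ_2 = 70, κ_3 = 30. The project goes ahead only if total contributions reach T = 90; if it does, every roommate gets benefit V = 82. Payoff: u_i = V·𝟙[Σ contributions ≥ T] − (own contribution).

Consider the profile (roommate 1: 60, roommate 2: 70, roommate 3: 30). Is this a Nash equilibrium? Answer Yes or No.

No

Total = 160 ≥ 90: provided.
Roommate 1 (pledges 60, payoff 22): dropping to 0 → total 100, payoff 82. Profitable deviation.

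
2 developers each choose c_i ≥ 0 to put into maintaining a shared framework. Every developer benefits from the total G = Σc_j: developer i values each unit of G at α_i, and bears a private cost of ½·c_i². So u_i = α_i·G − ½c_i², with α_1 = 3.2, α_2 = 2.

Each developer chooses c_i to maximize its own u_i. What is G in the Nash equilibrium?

5.2

Developer i's FOC: ∂u_i/∂c_i = α_i − c_i = 0, so c_i* = α_i.
NE contributions = (3.2, 2); G = 5.2.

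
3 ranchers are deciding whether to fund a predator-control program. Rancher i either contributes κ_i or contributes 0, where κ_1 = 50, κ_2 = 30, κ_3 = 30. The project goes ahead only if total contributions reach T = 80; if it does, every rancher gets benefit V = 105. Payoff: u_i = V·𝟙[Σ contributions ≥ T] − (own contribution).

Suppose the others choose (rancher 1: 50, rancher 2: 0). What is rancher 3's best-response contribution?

30

Others' total = 50. Contributing 30 brings total to 80 ≥ 80: gain V − κ_3 = 75.
Best response: 30.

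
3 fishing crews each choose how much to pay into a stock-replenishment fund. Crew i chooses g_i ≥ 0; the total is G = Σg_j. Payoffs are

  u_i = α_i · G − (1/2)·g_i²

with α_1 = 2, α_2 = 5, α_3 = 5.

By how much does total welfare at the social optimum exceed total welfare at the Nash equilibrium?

Crew i's FOC: ∂u_i/∂g_i = α_i − g_i = 0, so g_i* = α_i.
NE contributions = (2, 5, 5); G = 12.
W^NE = (Σα)·G − ½Σα_i² = 12² − ½·54 = 117.
Planner sets g_i = Σα_j = 12 for every i, so G^SO = 3·12 = 36.
W^SO = (Σα)·G^SO − ½·3·(Σα)² = (3/2)·12² = 216.
Deadweight loss = W^SO − W^NE = 99.

99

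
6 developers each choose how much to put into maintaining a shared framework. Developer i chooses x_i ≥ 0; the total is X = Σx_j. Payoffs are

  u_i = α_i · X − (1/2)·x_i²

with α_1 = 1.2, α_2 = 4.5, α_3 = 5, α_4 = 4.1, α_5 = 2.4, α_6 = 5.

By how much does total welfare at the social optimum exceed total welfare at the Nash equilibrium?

1032.81

Developer i's FOC: ∂u_i/∂x_i = α_i − x_i = 0, so x_i* = α_i.
NE contributions = (1.2, 4.5, 5, 4.1, 2.4, 5); X = 22.2.
W^NE = (Σα)·X − ½Σα_i² = 22.2² − ½·94.26 = 445.71.
Planner sets x_i = Σα_j = 22.2 for every i, so X^SO = 6·22.2 = 133.2.
W^SO = (Σα)·X^SO − ½·6·(Σα)² = (6/2)·22.2² = 1478.52.
Deadweight loss = W^SO − W^NE = 1032.81.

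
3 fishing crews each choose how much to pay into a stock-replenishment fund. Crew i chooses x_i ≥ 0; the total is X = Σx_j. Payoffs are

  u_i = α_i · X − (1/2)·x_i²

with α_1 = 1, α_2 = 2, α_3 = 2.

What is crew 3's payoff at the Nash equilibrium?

Crew i's FOC: ∂u_i/∂x_i = α_i − x_i = 0, so x_i* = α_i.
NE contributions = (1, 2, 2); X = 5.
u_3 = α_3·X − ½·(x_3)² = 2·5 − ½·2² = 8.

8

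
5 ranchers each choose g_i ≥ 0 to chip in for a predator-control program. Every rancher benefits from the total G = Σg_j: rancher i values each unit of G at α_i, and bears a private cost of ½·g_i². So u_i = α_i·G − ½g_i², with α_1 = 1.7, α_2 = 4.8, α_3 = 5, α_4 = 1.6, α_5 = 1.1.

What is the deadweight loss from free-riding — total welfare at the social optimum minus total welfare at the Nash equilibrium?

Rancher i's FOC: ∂u_i/∂g_i = α_i − g_i = 0, so g_i* = α_i.
NE contributions = (1.7, 4.8, 5, 1.6, 1.1); G = 14.2.
W^NE = (Σα)·G − ½Σα_i² = 14.2² − ½·54.7 = 174.29.
Planner sets g_i = Σα_j = 14.2 for every i, so G^SO = 5·14.2 = 71.
W^SO = (Σα)·G^SO − ½·5·(Σα)² = (5/2)·14.2² = 504.1.
Deadweight loss = W^SO − W^NE = 329.81.

329.81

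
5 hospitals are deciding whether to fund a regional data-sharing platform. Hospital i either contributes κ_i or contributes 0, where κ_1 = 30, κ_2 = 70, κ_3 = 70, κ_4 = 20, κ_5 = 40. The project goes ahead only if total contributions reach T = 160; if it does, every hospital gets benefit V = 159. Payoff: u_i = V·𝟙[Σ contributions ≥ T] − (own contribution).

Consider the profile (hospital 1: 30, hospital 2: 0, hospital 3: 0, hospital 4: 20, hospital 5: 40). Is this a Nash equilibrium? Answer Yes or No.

No

Total = 90 < 160: not provided.
Hospital 1 (pledges 30, payoff -30): dropping to 0 → total 60, payoff 0. Profitable deviation.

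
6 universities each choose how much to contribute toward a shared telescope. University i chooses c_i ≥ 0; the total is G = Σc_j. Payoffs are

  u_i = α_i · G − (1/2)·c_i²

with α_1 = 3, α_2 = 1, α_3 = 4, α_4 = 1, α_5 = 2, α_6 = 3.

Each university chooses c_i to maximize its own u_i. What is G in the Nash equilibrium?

14

University i's FOC: ∂u_i/∂c_i = α_i − c_i = 0, so c_i* = α_i.
NE contributions = (3, 1, 4, 1, 2, 3); G = 14.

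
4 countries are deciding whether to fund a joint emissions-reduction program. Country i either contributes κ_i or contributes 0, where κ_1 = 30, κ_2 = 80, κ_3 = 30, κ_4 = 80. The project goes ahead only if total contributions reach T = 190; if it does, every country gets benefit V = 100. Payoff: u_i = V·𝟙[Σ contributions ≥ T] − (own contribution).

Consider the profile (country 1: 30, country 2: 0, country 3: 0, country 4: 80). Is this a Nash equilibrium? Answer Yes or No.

No

Total = 110 < 190: not provided.
Country 1 (pledges 30, payoff -30): dropping to 0 → total 80, payoff 0. Profitable deviation.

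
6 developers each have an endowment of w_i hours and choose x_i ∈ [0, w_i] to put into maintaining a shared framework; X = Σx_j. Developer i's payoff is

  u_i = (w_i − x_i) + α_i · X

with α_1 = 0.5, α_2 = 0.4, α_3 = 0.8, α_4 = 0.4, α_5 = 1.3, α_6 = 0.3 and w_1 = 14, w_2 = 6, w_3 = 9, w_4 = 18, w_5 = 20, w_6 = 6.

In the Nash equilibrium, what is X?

∂u_i/∂x_i = α_i − 1, so developer i contributes w_i if α_i > 1, else 0.
α_i > 1 for i ∈ {5}; NE contributions (0, 0, 0, 0, 20, 0), X = 20.

20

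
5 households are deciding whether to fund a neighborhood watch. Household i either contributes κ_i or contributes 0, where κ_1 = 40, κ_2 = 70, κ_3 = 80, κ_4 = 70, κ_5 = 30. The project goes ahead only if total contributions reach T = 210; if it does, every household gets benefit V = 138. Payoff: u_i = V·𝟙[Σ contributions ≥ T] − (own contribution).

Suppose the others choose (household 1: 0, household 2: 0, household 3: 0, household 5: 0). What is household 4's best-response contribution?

0

Others' total = 0. Even contributing 70 gives 70 < 210: no benefit either way.
Best response: 0.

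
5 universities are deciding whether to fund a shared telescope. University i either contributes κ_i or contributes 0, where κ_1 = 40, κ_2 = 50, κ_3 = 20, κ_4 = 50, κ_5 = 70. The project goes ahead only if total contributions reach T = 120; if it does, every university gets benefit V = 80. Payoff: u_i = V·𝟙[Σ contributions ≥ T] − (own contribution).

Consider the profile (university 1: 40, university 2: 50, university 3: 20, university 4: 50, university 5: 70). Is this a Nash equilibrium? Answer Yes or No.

No

Total = 230 ≥ 120: provided.
University 1 (pledges 40, payoff 40): dropping to 0 → total 190, payoff 80. Profitable deviation.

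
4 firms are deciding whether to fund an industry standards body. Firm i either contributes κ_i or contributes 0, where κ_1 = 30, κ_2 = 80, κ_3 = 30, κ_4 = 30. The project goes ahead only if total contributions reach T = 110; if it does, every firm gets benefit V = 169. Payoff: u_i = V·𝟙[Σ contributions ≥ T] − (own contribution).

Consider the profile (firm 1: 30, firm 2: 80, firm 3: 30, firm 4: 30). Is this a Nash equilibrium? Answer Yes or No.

Total = 170 ≥ 110: provided.
Firm 1 (pledges 30, payoff 139): dropping to 0 → total 140, payoff 169. Profitable deviation.

No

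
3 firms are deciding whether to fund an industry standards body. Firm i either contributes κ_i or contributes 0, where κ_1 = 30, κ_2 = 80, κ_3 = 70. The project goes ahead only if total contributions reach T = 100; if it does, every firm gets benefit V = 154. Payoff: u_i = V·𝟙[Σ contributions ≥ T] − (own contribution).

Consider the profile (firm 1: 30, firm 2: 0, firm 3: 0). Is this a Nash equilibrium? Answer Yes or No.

No

Total = 30 < 100: not provided.
Firm 1 (pledges 30, payoff -30): dropping to 0 → total 0, payoff 0. Profitable deviation.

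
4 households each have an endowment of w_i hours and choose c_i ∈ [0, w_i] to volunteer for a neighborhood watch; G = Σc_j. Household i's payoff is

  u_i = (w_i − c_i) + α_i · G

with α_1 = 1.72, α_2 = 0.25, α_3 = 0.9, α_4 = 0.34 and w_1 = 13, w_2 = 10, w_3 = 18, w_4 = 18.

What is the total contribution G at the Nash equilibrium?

13

∂u_i/∂c_i = α_i − 1, so household i contributes w_i if α_i > 1, else 0.
α_i > 1 for i ∈ {1}; NE contributions (13, 0, 0, 0), G = 13.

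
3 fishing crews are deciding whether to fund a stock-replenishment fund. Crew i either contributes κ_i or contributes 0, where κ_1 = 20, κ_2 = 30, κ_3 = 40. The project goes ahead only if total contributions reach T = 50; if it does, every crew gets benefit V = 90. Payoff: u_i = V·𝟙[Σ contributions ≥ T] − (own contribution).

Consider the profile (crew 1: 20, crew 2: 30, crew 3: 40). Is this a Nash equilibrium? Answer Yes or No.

No

Total = 90 ≥ 50: provided.
Crew 1 (pledges 20, payoff 70): dropping to 0 → total 70, payoff 90. Profitable deviation.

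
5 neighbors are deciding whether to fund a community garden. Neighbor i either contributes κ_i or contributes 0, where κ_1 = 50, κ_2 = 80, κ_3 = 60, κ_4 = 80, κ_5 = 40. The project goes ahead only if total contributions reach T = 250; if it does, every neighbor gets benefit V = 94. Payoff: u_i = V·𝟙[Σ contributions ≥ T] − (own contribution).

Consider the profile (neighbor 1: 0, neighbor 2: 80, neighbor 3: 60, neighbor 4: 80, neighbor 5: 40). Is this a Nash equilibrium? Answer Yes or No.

Yes

Total = 260 ≥ 250: provided.
Neighbor 1 (pledges 0, payoff 94): pledging 50 → total 310, payoff 44. No gain.
Neighbor 2 (pledges 80, payoff 14): dropping to 0 → total 180, payoff 0. No gain.
Neighbor 3 (pledges 60, payoff 34): dropping to 0 → total 200, payoff 0. No gain.
Neighbor 4 (pledges 80, payoff 14): dropping to 0 → total 180, payoff 0. No gain.
Neighbor 5 (pledges 40, payoff 54): dropping to 0 → total 220, payoff 0. No gain.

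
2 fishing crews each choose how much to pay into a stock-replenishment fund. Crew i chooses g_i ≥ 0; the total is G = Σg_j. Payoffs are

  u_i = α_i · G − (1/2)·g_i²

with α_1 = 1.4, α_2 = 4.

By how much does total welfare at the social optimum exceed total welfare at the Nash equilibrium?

8.98

Crew i's FOC: ∂u_i/∂g_i = α_i − g_i = 0, so g_i* = α_i.
NE contributions = (1.4, 4); G = 5.4.
W^NE = (Σα)·G − ½Σα_i² = 5.4² − ½·17.96 = 20.18.
Planner sets g_i = Σα_j = 5.4 for every i, so G^SO = 2·5.4 = 10.8.
W^SO = (Σα)·G^SO − ½·2·(Σα)² = (2/2)·5.4² = 29.16.
Deadweight loss = W^SO − W^NE = 8.98.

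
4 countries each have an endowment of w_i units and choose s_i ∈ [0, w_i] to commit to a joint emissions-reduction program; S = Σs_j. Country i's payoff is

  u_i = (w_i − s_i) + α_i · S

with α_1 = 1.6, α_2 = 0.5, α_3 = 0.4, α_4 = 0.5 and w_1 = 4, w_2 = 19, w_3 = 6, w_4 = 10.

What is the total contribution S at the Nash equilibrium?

4

∂u_i/∂s_i = α_i − 1, so country i contributes w_i if α_i > 1, else 0.
α_i > 1 for i ∈ {1}; NE contributions (4, 0, 0, 0), S = 4.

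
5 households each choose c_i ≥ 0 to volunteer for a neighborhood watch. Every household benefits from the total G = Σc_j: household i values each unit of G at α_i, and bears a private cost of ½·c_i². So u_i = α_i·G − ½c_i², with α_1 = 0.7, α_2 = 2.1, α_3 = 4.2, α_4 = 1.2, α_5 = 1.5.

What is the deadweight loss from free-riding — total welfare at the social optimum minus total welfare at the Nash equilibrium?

Household i's FOC: ∂u_i/∂c_i = α_i − c_i = 0, so c_i* = α_i.
NE contributions = (0.7, 2.1, 4.2, 1.2, 1.5); G = 9.7.
W^NE = (Σα)·G − ½Σα_i² = 9.7² − ½·26.23 = 80.975.
Planner sets c_i = Σα_j = 9.7 for every i, so G^SO = 5·9.7 = 48.5.
W^SO = (Σα)·G^SO − ½·5·(Σα)² = (5/2)·9.7² = 235.225.
Deadweight loss = W^SO − W^NE = 154.25.

154.25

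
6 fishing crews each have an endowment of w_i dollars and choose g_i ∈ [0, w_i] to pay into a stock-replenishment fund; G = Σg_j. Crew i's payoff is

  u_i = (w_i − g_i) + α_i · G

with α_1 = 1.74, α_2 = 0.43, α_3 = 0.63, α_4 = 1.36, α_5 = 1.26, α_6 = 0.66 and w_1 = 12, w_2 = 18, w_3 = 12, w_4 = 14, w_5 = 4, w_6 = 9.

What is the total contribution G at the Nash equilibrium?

30

∂u_i/∂g_i = α_i − 1, so crew i contributes w_i if α_i > 1, else 0.
α_i > 1 for i ∈ {1, 4, 5}; NE contributions (12, 0, 0, 14, 4, 0), G = 30.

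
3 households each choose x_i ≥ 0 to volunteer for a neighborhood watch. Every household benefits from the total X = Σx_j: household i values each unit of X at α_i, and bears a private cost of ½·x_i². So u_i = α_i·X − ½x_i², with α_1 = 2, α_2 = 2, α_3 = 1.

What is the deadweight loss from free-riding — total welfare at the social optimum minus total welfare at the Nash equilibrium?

17

Household i's FOC: ∂u_i/∂x_i = α_i − x_i = 0, so x_i* = α_i.
NE contributions = (2, 2, 1); X = 5.
W^NE = (Σα)·X − ½Σα_i² = 5² − ½·9 = 20.5.
Planner sets x_i = Σα_j = 5 for every i, so X^SO = 3·5 = 15.
W^SO = (Σα)·X^SO − ½·3·(Σα)² = (3/2)·5² = 37.5.
Deadweight loss = W^SO − W^NE = 17.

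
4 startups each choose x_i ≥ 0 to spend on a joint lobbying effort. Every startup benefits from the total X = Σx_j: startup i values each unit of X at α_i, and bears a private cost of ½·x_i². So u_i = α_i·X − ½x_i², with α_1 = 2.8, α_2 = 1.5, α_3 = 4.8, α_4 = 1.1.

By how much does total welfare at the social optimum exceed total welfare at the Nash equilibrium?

Startup i's FOC: ∂u_i/∂x_i = α_i − x_i = 0, so x_i* = α_i.
NE contributions = (2.8, 1.5, 4.8, 1.1); X = 10.2.
W^NE = (Σα)·X − ½Σα_i² = 10.2² − ½·34.34 = 86.87.
Planner sets x_i = Σα_j = 10.2 for every i, so X^SO = 4·10.2 = 40.8.
W^SO = (Σα)·X^SO − ½·4·(Σα)² = (4/2)·10.2² = 208.08.
Deadweight loss = W^SO − W^NE = 121.21.

121.21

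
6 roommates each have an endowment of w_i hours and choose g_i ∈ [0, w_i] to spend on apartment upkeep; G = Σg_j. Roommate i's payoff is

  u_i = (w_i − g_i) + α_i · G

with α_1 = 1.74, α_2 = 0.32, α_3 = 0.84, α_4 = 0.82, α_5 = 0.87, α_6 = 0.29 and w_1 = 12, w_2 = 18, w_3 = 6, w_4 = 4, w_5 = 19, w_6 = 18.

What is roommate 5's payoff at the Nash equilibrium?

∂u_i/∂g_i = α_i − 1, so roommate i contributes w_i if α_i > 1, else 0.
α_i > 1 for i ∈ {1}; NE contributions (12, 0, 0, 0, 0, 0), G = 12.
u_5 = (19 − 0) + 0.87·12 = 29.44.

29.44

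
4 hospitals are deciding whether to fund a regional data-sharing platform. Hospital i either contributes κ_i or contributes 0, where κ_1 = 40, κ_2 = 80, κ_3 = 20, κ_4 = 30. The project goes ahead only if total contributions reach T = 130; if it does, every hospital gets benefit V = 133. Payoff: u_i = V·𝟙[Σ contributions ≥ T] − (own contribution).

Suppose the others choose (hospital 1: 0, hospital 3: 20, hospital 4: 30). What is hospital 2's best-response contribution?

80

Others' total = 50. Contributing 80 brings total to 130 ≥ 130: gain V − κ_2 = 53.
Best response: 80.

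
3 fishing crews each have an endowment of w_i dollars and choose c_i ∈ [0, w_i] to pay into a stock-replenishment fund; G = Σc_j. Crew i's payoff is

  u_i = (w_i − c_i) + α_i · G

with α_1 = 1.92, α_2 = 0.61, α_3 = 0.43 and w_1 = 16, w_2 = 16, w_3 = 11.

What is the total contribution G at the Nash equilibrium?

∂u_i/∂c_i = α_i − 1, so crew i contributes w_i if α_i > 1, else 0.
α_i > 1 for i ∈ {1}; NE contributions (16, 0, 0), G = 16.

16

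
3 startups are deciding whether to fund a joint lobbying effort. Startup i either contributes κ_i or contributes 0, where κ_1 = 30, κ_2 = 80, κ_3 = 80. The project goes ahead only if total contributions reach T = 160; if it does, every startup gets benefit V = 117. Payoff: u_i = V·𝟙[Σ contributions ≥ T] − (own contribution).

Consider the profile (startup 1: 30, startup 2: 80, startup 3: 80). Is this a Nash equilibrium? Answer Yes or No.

Total = 190 ≥ 160: provided.
Startup 1 (pledges 30, payoff 87): dropping to 0 → total 160, payoff 117. Profitable deviation.

No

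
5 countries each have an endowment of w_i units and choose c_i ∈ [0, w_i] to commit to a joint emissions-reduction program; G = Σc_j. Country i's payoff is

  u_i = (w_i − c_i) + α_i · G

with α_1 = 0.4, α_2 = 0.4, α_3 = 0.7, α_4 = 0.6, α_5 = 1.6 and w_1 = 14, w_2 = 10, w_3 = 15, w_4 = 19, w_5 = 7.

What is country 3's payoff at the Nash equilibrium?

19.9

∂u_i/∂c_i = α_i − 1, so country i contributes w_i if α_i > 1, else 0.
α_i > 1 for i ∈ {5}; NE contributions (0, 0, 0, 0, 7), G = 7.
u_3 = (15 − 0) + 0.7·7 = 19.9.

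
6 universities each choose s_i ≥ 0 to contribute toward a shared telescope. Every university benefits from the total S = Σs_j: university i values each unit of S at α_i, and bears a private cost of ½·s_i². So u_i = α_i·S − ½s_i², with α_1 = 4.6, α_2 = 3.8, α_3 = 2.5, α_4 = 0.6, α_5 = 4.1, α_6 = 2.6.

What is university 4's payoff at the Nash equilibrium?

10.74

University i's FOC: ∂u_i/∂s_i = α_i − s_i = 0, so s_i* = α_i.
NE contributions = (4.6, 3.8, 2.5, 0.6, 4.1, 2.6); S = 18.2.
u_4 = α_4·S − ½·(s_4)² = 0.6·18.2 − ½·0.6² = 10.74.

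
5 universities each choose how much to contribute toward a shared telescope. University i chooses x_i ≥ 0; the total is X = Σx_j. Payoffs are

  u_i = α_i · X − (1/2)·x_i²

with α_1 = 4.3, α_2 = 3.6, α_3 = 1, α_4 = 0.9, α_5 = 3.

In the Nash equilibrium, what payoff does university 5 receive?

University i's FOC: ∂u_i/∂x_i = α_i − x_i = 0, so x_i* = α_i.
NE contributions = (4.3, 3.6, 1, 0.9, 3); X = 12.8.
u_5 = α_5·X − ½·(x_5)² = 3·12.8 − ½·3² = 33.9.

33.9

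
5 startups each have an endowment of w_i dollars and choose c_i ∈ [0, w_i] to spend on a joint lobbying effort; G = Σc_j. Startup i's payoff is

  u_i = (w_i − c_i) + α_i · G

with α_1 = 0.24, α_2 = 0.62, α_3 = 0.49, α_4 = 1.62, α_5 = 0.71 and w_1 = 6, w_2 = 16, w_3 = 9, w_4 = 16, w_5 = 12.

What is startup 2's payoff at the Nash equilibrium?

25.92

∂u_i/∂c_i = α_i − 1, so startup i contributes w_i if α_i > 1, else 0.
α_i > 1 for i ∈ {4}; NE contributions (0, 0, 0, 16, 0), G = 16.
u_2 = (16 − 0) + 0.62·16 = 25.92.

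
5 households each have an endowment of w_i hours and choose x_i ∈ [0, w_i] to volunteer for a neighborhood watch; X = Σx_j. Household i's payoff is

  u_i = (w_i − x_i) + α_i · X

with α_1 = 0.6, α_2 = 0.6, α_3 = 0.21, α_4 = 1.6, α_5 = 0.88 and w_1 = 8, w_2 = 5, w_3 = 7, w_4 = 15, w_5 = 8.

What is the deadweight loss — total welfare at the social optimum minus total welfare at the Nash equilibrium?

80.92

∂u_i/∂x_i = α_i − 1, so household i contributes w_i if α_i > 1, else 0.
α_i > 1 for i ∈ {4}; NE contributions (0, 0, 0, 15, 0), X = 15.
W^NE = Σw_i − X^NE + (Σα_i)·X^NE = 43 + 2.89·15 = 86.35.
Planner: ∂(Σu_j)/∂x_i = Σα_j − 1 = 2.89 > 0, so everyone contributes w_i; X^SO = 43, W^SO = 43 + 2.89·43 = 167.27.
Deadweight loss = 80.92.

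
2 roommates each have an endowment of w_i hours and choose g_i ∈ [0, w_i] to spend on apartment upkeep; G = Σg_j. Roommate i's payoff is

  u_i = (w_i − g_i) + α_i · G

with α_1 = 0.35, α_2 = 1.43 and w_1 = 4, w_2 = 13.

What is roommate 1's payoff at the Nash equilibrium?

8.55

∂u_i/∂g_i = α_i − 1, so roommate i contributes w_i if α_i > 1, else 0.
α_i > 1 for i ∈ {2}; NE contributions (0, 13), G = 13.
u_1 = (4 − 0) + 0.35·13 = 8.55.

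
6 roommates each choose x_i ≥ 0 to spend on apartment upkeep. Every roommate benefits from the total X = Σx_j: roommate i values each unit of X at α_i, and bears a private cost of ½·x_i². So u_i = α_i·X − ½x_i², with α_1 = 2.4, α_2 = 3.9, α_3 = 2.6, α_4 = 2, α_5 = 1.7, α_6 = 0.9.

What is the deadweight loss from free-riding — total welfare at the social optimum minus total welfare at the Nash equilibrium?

Roommate i's FOC: ∂u_i/∂x_i = α_i − x_i = 0, so x_i* = α_i.
NE contributions = (2.4, 3.9, 2.6, 2, 1.7, 0.9); X = 13.5.
W^NE = (Σα)·X − ½Σα_i² = 13.5² − ½·35.43 = 164.535.
Planner sets x_i = Σα_j = 13.5 for every i, so X^SO = 6·13.5 = 81.
W^SO = (Σα)·X^SO − ½·6·(Σα)² = (6/2)·13.5² = 546.75.
Deadweight loss = W^SO − W^NE = 382.215.

382.215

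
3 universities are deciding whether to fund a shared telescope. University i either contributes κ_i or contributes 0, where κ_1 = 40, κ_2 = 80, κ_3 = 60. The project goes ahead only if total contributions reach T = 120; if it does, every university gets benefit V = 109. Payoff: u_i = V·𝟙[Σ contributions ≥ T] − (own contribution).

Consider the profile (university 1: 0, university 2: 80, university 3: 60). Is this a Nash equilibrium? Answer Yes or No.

Yes

Total = 140 ≥ 120: provided.
University 1 (pledges 0, payoff 109): pledging 40 → total 180, payoff 69. No gain.
University 2 (pledges 80, payoff 29): dropping to 0 → total 60, payoff 0. No gain.
University 3 (pledges 60, payoff 49): dropping to 0 → total 80, payoff 0. No gain.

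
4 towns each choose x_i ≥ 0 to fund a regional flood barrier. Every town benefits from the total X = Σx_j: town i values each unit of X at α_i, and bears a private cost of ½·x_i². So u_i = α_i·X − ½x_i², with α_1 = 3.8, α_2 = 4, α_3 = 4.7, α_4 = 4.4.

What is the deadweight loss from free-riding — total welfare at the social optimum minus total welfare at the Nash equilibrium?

321.555

Town i's FOC: ∂u_i/∂x_i = α_i − x_i = 0, so x_i* = α_i.
NE contributions = (3.8, 4, 4.7, 4.4); X = 16.9.
W^NE = (Σα)·X − ½Σα_i² = 16.9² − ½·71.89 = 249.665.
Planner sets x_i = Σα_j = 16.9 for every i, so X^SO = 4·16.9 = 67.6.
W^SO = (Σα)·X^SO − ½·4·(Σα)² = (4/2)·16.9² = 571.22.
Deadweight loss = W^SO − W^NE = 321.555.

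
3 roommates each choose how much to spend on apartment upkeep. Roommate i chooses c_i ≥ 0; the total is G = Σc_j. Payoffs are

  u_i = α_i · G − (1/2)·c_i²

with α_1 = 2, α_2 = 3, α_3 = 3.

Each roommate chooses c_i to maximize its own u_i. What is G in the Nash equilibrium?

Roommate i's FOC: ∂u_i/∂c_i = α_i − c_i = 0, so c_i* = α_i.
NE contributions = (2, 3, 3); G = 8.

8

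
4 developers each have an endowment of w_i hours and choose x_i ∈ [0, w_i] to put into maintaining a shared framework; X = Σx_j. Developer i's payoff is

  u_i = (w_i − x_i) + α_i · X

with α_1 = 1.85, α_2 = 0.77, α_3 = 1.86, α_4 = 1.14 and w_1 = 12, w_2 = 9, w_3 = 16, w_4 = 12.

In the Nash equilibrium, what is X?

∂u_i/∂x_i = α_i − 1, so developer i contributes w_i if α_i > 1, else 0.
α_i > 1 for i ∈ {1, 3, 4}; NE contributions (12, 0, 16, 12), X = 40.

40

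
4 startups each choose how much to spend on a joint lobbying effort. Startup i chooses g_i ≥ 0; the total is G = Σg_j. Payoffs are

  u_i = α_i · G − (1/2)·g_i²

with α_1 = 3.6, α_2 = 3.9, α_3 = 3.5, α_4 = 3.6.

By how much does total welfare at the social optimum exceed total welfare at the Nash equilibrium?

239.85

Startup i's FOC: ∂u_i/∂g_i = α_i − g_i = 0, so g_i* = α_i.
NE contributions = (3.6, 3.9, 3.5, 3.6); G = 14.6.
W^NE = (Σα)·G − ½Σα_i² = 14.6² − ½·53.38 = 186.47.
Planner sets g_i = Σα_j = 14.6 for every i, so G^SO = 4·14.6 = 58.4.
W^SO = (Σα)·G^SO − ½·4·(Σα)² = (4/2)·14.6² = 426.32.
Deadweight loss = W^SO − W^NE = 239.85.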